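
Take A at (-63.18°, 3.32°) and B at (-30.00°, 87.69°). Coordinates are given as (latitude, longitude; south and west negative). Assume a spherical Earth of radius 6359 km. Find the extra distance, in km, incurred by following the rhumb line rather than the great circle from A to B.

380 km

Great circle: cos σ = sin φ₁ sin φ₂ + cos φ₁ cos φ₂ cos Δλ,  σ = 1.0650 rad → d_gc = 6772.0 km
Rhumb line: Δψ = +0.8844, q = Δφ/Δψ = 0.6548, d_rh = R√(Δφ²+q²Δλ²) = 7152.1 km
Excess = 7152.1 − 6772.0 = 380.1 ≈ 380 km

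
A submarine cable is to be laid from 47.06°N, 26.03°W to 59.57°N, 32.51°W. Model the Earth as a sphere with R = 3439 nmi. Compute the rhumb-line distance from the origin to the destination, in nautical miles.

785 nmi

Δψ = ln[tan(π/4+φ₂/2)/tan(π/4+φ₁/2)] = +0.3689;  Δφ = +0.2183 rad,  Δλ = -0.1131 rad
q = Δφ/Δψ = 0.5919
d = R·√(Δφ² + q²Δλ²) = 3439·0.22837 = 785 nmi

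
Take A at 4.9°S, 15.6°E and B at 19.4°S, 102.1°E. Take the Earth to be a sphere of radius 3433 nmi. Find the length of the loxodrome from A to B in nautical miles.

5126 nmi

Rhumb course C = atan2(Δλ, Δψ) with Δψ = ln[tan(π/4+φ₂/2)/tan(π/4+φ₁/2)] = -0.2596, Δλ = +1.5097 → C = 99.76°
d = R·|Δφ| / |cos C| = 3433·0.25307 / 0.16949 = 5126 nmi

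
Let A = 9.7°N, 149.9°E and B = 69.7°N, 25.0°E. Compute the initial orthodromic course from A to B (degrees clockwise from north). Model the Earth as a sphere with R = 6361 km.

343.5°

N = sin Δλ·cos φ₂ = -0.2845;  D = cos φ₁ sin φ₂ − sin φ₁ cos φ₂ cos Δλ = +0.9579
initial course = atan2(N, D) = 343.46°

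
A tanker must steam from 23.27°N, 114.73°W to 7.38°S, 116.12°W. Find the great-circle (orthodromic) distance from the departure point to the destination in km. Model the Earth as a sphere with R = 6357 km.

Haversine: a = sin²(Δφ/2)+cos φ₁ cos φ₂ sin²(Δλ/2) = 0.06999;  σ = 2·atan2(√a,√(1−a))
σ = 30.680° → d = Rσ = 6357·0.53547 = 3404 km

3404 km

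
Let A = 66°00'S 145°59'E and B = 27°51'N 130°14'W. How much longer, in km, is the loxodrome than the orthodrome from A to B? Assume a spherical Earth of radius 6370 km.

263 km

Great circle: cos σ = sin φ₁ sin φ₂ + cos φ₁ cos φ₂ cos Δλ,  σ = 1.9691 rad → d_gc = 12543.0 km
Rhumb line: Δψ = +2.0550, q = Δφ/Δψ = 0.7971, d_rh = R√(Δφ²+q²Δλ²) = 12806.0 km
Excess = 12806.0 − 12543.0 = 263.0 ≈ 263 km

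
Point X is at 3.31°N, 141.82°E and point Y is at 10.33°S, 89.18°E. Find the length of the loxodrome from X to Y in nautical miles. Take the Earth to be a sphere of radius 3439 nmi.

3251 nmi

Δψ = ln[tan(π/4+φ₂/2)/tan(π/4+φ₁/2)] = -0.2391;  Δφ = -0.2381 rad,  Δλ = -0.9187 rad
q = Δφ/Δψ = 0.9957
d = R·√(Δφ² + q²Δλ²) = 3439·0.94530 = 3251 nmi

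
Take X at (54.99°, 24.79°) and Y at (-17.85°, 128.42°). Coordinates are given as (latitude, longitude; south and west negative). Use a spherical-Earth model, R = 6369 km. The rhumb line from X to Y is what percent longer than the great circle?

2.8%

Great circle: σ = 1.9603 rad → d_gc = Rσ = 12485.3 km
Rhumb: Δφ = -1.2713, Δλ = +1.8087, Δψ = -1.4706, q = Δφ/Δψ = 0.8645 → d_rh = R√(Δφ²+q²Δλ²) = 12834.5 km
Excess = (12834.5 − 12485.3) / 12485.3 = 349.2 / 12485.3 = 2.80% ≈ 2.8%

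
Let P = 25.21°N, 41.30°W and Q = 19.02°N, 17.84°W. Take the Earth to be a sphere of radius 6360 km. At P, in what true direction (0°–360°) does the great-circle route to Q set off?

101.2°

N = sin Δλ·cos φ₂ = +0.3764;  D = cos φ₁ sin φ₂ − sin φ₁ cos φ₂ cos Δλ = -0.0745
initial course = atan2(N, D) = 101.20°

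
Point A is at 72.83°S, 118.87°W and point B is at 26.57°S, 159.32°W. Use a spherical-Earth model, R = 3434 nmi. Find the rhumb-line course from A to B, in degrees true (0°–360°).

Meridional parts: M(φ₁)=-1.8907, M(φ₂)=-0.4813 → ΔM = +1.4094;  Δλ = -0.7060 rad
tan C = Δλ / ΔM = -0.5009 → C = 333.39°

333.4°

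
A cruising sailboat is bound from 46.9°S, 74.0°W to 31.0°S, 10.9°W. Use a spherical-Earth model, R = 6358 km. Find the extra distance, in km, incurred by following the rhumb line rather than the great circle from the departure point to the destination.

123 km

Great circle: cos σ = sin φ₁ sin φ₂ + cos φ₁ cos φ₂ cos Δλ,  σ = 0.8749 rad → d_gc = 5562.9 km
Rhumb line: Δψ = +0.3595, q = Δφ/Δψ = 0.7719, d_rh = R√(Δφ²+q²Δλ²) = 5685.6 km
Excess = 5685.6 − 5562.9 = 122.7 ≈ 123 km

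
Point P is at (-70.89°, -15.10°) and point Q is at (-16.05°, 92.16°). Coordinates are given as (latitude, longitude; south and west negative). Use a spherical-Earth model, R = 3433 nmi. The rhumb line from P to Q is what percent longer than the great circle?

Great circle: σ = 1.4021 rad → d_gc = Rσ = 4813.4 nmi
Rhumb: Δφ = +0.9571, Δλ = +1.8720, Δψ = +1.4980, q = Δφ/Δψ = 0.6390 → d_rh = R√(Δφ²+q²Δλ²) = 5259.2 nmi
Excess = (5259.2 − 4813.4) / 4813.4 = 445.8 / 4813.4 = 9.26% ≈ 9.3%

9.3%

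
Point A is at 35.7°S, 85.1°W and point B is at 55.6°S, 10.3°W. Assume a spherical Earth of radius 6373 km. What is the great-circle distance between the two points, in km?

Haversine: a = sin²(Δφ/2)+cos φ₁ cos φ₂ sin²(Δλ/2) = 0.19911;  σ = 2·atan2(√a,√(1−a))
σ = 53.002° → d = Rσ = 6373·0.92507 = 5895 km

5895 km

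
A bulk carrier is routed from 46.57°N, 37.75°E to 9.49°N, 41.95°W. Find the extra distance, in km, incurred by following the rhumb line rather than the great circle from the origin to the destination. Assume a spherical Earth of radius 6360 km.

192 km

Great circle: cos σ = sin φ₁ sin φ₂ + cos φ₁ cos φ₂ cos Δλ,  σ = 1.3274 rad → d_gc = 8442.4 km
Rhumb line: Δψ = -0.7543, q = Δφ/Δψ = 0.8580, d_rh = R√(Δφ²+q²Δλ²) = 8634.8 km
Excess = 8634.8 − 8442.4 = 192.4 ≈ 192 km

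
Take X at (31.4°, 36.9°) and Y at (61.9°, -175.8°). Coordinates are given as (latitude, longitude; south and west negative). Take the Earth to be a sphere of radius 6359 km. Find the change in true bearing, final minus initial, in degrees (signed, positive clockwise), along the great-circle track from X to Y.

At departure: θ₁ = atan2(sin Δλ cos φ₂, cos φ₁ sin φ₂ − sin φ₁ cos φ₂ cos Δλ) = 14.85°
At arrival: θ₂ = atan2(sin Δλ cos φ₁, −cos φ₂ sin φ₁ + sin φ₂ cos φ₁ cos Δλ) = 152.32°
Δθ = θ₂ − θ₁ = +137.5°

+137.5°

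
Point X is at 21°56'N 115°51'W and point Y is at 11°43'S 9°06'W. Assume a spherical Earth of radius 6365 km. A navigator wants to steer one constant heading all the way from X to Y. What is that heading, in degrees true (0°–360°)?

107.8°

Δψ = ln[tan(π/4+φ₂/2)/tan(π/4+φ₁/2)] = -0.5985
Δλ = +1.8631 rad (taken the short way round)
course = atan2(Δλ, Δψ) = 107.81°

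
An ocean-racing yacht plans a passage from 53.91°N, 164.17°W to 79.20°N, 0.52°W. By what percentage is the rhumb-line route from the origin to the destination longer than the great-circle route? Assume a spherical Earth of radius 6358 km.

36.7%

Great circle: σ = 0.8123 rad → d_gc = Rσ = 5164.3 km
Rhumb: Δφ = +0.4414, Δλ = +2.8562, Δψ = +1.2374, q = Δφ/Δψ = 0.3567 → d_rh = R√(Δφ²+q²Δλ²) = 7059.8 km
Excess = (7059.8 − 5164.3) / 5164.3 = 1895.5 / 5164.3 = 36.70% ≈ 36.7%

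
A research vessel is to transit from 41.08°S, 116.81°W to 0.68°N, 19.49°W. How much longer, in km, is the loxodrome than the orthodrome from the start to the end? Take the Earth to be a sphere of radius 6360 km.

232 km

Great circle: cos σ = sin φ₁ sin φ₂ + cos φ₁ cos φ₂ cos Δλ,  σ = 1.6748 rad → d_gc = 10651.8 km
Rhumb line: Δψ = +0.7996, q = Δφ/Δψ = 0.9115, d_rh = R√(Δφ²+q²Δλ²) = 10883.7 km
Excess = 10883.7 − 10651.8 = 231.9 ≈ 232 km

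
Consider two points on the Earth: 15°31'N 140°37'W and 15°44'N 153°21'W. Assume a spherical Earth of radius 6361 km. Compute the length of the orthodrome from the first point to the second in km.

1361 km

Haversine: a = sin²(Δφ/2)+cos φ₁ cos φ₂ sin²(Δλ/2) = 0.01141;  σ = 2·atan2(√a,√(1−a))
σ = 12.263° → d = Rσ = 6361·0.21403 = 1361 km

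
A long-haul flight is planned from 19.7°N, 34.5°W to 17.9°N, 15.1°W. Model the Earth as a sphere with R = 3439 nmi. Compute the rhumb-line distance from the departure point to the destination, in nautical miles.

1108 nmi

Δψ = ln[tan(π/4+φ₂/2)/tan(π/4+φ₁/2)] = -0.0332;  Δφ = -0.0314 rad,  Δλ = +0.3386 rad
q = Δφ/Δψ = 0.9466
d = R·√(Δφ² + q²Δλ²) = 3439·0.32205 = 1108 nmi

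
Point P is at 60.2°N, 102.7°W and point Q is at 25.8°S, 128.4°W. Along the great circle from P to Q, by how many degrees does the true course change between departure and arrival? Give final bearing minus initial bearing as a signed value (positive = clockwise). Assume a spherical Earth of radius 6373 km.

At departure: θ₁ = atan2(sin Δλ cos φ₂, cos φ₁ sin φ₂ − sin φ₁ cos φ₂ cos Δλ) = 202.99°
At arrival: θ₂ = atan2(sin Δλ cos φ₁, −cos φ₂ sin φ₁ + sin φ₂ cos φ₁ cos Δλ) = 192.45°
Δθ = θ₂ − θ₁ = -10.5°

-10.5°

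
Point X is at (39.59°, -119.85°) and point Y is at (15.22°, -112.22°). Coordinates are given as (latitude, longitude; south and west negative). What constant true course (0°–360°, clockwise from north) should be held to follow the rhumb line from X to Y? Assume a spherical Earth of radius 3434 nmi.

164.6°

Δψ = ln[tan(π/4+φ₂/2)/tan(π/4+φ₁/2)] = -0.4848
Δλ = +0.1332 rad (taken the short way round)
course = atan2(Δλ, Δψ) = 164.64°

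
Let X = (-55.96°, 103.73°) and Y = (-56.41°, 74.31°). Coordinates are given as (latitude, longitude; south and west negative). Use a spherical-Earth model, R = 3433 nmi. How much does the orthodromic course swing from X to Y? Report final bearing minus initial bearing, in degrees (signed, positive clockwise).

+24.6°

Initial bearing θ₁ = atan2(sin Δλ cos φ₂, cos φ₁ sin φ₂ − sin φ₁ cos φ₂ cos Δλ) = 256.16°
Final bearing θ₂ = (initial bearing from the destination back to the start) + 180° = 280.77°
Δθ = θ₂ − θ₁ = +24.6°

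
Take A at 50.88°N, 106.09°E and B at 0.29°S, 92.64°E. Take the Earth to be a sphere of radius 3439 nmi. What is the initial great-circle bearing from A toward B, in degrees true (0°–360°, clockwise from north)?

197.1°

N = sin Δλ·cos φ₂ = -0.2326;  D = cos φ₁ sin φ₂ − sin φ₁ cos φ₂ cos Δλ = -0.7577
initial course = atan2(N, D) = 197.06°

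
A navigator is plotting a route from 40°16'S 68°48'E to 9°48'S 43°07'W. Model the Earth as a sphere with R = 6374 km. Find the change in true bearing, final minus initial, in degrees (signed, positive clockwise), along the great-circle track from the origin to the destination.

Initial bearing θ₁ = atan2(sin Δλ cos φ₂, cos φ₁ sin φ₂ − sin φ₁ cos φ₂ cos Δλ) = 248.09°
Final bearing θ₂ = (initial bearing from the destination back to the start) + 180° = 314.07°
Δθ = θ₂ − θ₁ = +66.0°

+66.0°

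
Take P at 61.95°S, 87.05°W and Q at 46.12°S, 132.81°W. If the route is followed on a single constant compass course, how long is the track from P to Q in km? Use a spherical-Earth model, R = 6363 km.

Rhumb course C = atan2(Δλ, Δψ) with Δψ = ln[tan(π/4+φ₂/2)/tan(π/4+φ₁/2)] = +0.4778, Δλ = -0.7987 → C = 300.89°
d = R·|Δφ| / |cos C| = 6363·0.27629 / 0.51342 = 3424 km

3424 km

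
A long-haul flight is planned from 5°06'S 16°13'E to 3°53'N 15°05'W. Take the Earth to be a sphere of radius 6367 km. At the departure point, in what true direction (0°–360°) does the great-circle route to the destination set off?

θ = atan2( sin Δλ·cos φ₂ ,  cos φ₁ sin φ₂ − sin φ₁ cos φ₂ cos Δλ )
  = atan2(-0.5183, +0.1432) = 285.45°

285.4°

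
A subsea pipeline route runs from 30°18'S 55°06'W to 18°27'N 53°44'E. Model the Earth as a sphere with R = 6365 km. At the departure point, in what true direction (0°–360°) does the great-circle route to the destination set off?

N = sin Δλ·cos φ₂ = +0.8978;  D = cos φ₁ sin φ₂ − sin φ₁ cos φ₂ cos Δλ = +0.1187
initial course = atan2(N, D) = 82.47°

82.5°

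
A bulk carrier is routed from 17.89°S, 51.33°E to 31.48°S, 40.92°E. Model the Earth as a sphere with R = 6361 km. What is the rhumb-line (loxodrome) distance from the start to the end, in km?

1836 km

Rhumb course C = atan2(Δλ, Δψ) with Δψ = ln[tan(π/4+φ₂/2)/tan(π/4+φ₁/2)] = -0.2619, Δλ = -0.1817 → C = 214.75°
d = R·|Δφ| / |cos C| = 6361·0.23719 / 0.82166 = 1836 km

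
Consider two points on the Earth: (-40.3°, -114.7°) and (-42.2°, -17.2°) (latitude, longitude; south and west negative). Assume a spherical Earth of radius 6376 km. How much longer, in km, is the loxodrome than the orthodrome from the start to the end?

497 km

Great circle: cos σ = sin φ₁ sin φ₂ + cos φ₁ cos φ₂ cos Δλ,  σ = 1.2018 rad → d_gc = 7662.4 km
Rhumb line: Δψ = -0.0441, q = Δφ/Δψ = 0.7518, d_rh = R√(Δφ²+q²Δλ²) = 8159.3 km
Excess = 8159.3 − 7662.4 = 496.9 ≈ 497 km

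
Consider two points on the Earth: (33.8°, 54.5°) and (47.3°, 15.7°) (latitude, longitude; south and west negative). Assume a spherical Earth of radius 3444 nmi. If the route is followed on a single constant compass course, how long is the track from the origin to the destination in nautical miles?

Rhumb course C = atan2(Δλ, Δψ) with Δψ = ln[tan(π/4+φ₂/2)/tan(π/4+φ₁/2)] = +0.3119, Δλ = -0.6772 → C = 294.73°
d = R·|Δφ| / |cos C| = 3444·0.23562 / 0.41832 = 1940 nmi

1940 nmi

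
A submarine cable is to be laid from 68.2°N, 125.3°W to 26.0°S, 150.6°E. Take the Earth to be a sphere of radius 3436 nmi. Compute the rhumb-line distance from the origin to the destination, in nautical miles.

Rhumb course C = atan2(Δλ, Δψ) with Δψ = ln[tan(π/4+φ₂/2)/tan(π/4+φ₁/2)] = -2.1175, Δλ = -1.4678 → C = 214.73°
d = R·|Δφ| / |cos C| = 3436·1.64410 / 0.82186 = 6874 nmi

6874 nmi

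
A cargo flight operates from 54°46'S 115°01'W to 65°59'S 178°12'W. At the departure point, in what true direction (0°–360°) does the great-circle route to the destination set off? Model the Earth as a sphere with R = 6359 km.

223.9°

N = sin Δλ·cos φ₂ = -0.3632;  D = cos φ₁ sin φ₂ − sin φ₁ cos φ₂ cos Δλ = -0.3770
initial course = atan2(N, D) = 223.94°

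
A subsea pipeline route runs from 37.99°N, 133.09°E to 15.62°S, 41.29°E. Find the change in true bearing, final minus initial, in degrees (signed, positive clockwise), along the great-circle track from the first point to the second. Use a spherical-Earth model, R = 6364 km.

-25.3°

At departure: θ₁ = atan2(sin Δλ cos φ₂, cos φ₁ sin φ₂ − sin φ₁ cos φ₂ cos Δλ) = 258.63°
At arrival: θ₂ = atan2(sin Δλ cos φ₁, −cos φ₂ sin φ₁ + sin φ₂ cos φ₁ cos Δλ) = 233.35°
Δθ = θ₂ − θ₁ = -25.3°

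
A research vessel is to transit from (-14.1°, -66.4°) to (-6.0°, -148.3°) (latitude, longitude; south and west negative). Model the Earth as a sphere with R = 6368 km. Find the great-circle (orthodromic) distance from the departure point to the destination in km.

Haversine: a = sin²(Δφ/2)+cos φ₁ cos φ₂ sin²(Δλ/2) = 0.41931;  σ = 2·atan2(√a,√(1−a))
σ = 80.713° → d = Rσ = 6368·1.40872 = 8971 km

8971 km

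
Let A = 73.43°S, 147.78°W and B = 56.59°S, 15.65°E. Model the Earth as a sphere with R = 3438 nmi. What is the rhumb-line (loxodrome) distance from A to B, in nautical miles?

Δψ = ln[tan(π/4+φ₂/2)/tan(π/4+φ₁/2)] = +0.7232;  Δφ = +0.2939 rad,  Δλ = +2.8524 rad
q = Δφ/Δψ = 0.4064
d = R·√(Δφ² + q²Δλ²) = 3438·1.19596 = 4112 nmi

4112 nmi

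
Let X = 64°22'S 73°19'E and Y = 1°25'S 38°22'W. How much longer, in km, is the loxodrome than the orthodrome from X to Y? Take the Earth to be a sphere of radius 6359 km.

Great circle: cos σ = sin φ₁ sin φ₂ + cos φ₁ cos φ₂ cos Δλ,  σ = 1.7087 rad → d_gc = 10865.8 km
Rhumb line: Δψ = +1.4559, q = Δφ/Δψ = 0.7547, d_rh = R√(Δφ²+q²Δλ²) = 11675.2 km
Excess = 11675.2 − 10865.8 = 809.4 ≈ 809 km

809 km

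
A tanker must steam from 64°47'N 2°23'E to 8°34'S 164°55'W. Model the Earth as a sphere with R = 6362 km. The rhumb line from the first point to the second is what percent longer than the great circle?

Great circle: σ = 2.1481 rad → d_gc = Rσ = 13666.1 km
Rhumb: Δφ = -1.2802, Δλ = -2.9199, Δψ = -1.6476, q = Δφ/Δψ = 0.7770 → d_rh = R√(Δφ²+q²Δλ²) = 16573.4 km
Excess = (16573.4 − 13666.1) / 13666.1 = 2907.3 / 13666.1 = 21.27% ≈ 21.3%

21.3%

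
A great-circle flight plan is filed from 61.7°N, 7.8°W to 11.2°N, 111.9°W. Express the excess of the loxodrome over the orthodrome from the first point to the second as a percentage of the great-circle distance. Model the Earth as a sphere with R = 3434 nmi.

6.9%

Great circle: σ = 1.5130 rad → d_gc = Rσ = 5195.8 nmi
Rhumb: Δφ = -0.8814, Δλ = -1.8169, Δψ = -1.1812, q = Δφ/Δψ = 0.7462 → d_rh = R√(Δφ²+q²Δλ²) = 5553.1 nmi
Excess = (5553.1 − 5195.8) / 5195.8 = 357.3 / 5195.8 = 6.88% ≈ 6.9%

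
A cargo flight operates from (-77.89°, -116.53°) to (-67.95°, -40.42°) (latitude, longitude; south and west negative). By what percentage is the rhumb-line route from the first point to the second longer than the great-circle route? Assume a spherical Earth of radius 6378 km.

7.1%

Great circle: σ = 0.3894 rad → d_gc = Rσ = 2483.6 km
Rhumb: Δφ = +0.1735, Δλ = +1.3284, Δψ = +0.6080, q = Δφ/Δψ = 0.2853 → d_rh = R√(Δφ²+q²Δλ²) = 2658.7 km
Excess = (2658.7 − 2483.6) / 2483.6 = 175.1 / 2483.6 = 7.0502% ≈ 7.1%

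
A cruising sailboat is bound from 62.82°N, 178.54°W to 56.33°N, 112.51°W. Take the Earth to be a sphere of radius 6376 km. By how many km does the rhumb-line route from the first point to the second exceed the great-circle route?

159 km

Great circle: cos σ = sin φ₁ sin φ₂ + cos φ₁ cos φ₂ cos Δλ,  σ = 0.5675 rad → d_gc = 3618.6 km
Rhumb line: Δψ = -0.2245, q = Δφ/Δψ = 0.5046, d_rh = R√(Δφ²+q²Δλ²) = 3777.2 km
Excess = 3777.2 − 3618.6 = 158.6 ≈ 159 km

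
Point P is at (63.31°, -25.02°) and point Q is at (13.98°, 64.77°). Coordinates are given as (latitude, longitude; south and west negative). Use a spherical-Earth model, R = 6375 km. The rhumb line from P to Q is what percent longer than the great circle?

Great circle: σ = 1.3516 rad → d_gc = Rσ = 8616.5 km
Rhumb: Δφ = -0.8610, Δλ = +1.5671, Δψ = -1.1923, q = Δφ/Δψ = 0.7221 → d_rh = R√(Δφ²+q²Δλ²) = 9064.7 km
Excess = (9064.7 − 8616.5) / 8616.5 = 448.2 / 8616.5 = 5.20% ≈ 5.2%

5.2%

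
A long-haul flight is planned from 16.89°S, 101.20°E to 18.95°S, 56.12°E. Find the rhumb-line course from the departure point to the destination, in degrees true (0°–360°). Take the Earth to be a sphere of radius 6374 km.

267.3°

Δψ = ln[tan(π/4+φ₂/2)/tan(π/4+φ₁/2)] = -0.0378
Δλ = -0.7868 rad (taken the short way round)
course = atan2(Δλ, Δψ) = 267.25°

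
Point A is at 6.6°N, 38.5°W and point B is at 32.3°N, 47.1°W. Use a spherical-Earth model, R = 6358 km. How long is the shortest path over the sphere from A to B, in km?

cos σ = sin φ₁ sin φ₂ + cos φ₁ cos φ₂ cos Δλ
      = sin(6.60°)sin(32.30°) + cos(6.60°)cos(32.30°)cos(-8.60°) = 0.8916
σ = 26.920° → d = Rσ = 6358·0.46985 = 2987 km

2987 km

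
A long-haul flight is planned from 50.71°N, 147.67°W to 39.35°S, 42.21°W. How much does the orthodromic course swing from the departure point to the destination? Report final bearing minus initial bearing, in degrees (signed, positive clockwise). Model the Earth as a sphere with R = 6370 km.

Initial bearing θ₁ = atan2(sin Δλ cos φ₂, cos φ₁ sin φ₂ − sin φ₁ cos φ₂ cos Δλ) = 107.99°
Final bearing θ₂ = (initial bearing from the destination back to the start) + 180° = 128.84°
Δθ = θ₂ − θ₁ = +20.9°

+20.9°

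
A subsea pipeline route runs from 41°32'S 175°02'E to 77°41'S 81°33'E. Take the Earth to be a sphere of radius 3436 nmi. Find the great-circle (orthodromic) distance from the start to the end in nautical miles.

Haversine: a = sin²(Δφ/2)+cos φ₁ cos φ₂ sin²(Δλ/2) = 0.18095;  σ = 2·atan2(√a,√(1−a))
σ = 50.350° → d = Rσ = 3436·0.87878 = 3019 nmi

3019 nmi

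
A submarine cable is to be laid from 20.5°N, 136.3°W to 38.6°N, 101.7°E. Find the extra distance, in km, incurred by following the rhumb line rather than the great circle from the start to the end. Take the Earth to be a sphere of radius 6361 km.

798 km

Great circle: cos σ = sin φ₁ sin φ₂ + cos φ₁ cos φ₂ cos Δλ,  σ = 1.7410 rad → d_gc = 11074.8 km
Rhumb line: Δψ = +0.3657, q = Δφ/Δψ = 0.8639, d_rh = R√(Δφ²+q²Δλ²) = 11873.0 km
Excess = 11873.0 − 11074.8 = 798.2 ≈ 798 km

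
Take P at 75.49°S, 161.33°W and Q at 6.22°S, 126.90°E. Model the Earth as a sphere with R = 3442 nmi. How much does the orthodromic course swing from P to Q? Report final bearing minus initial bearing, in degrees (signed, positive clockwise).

At departure: θ₁ = atan2(sin Δλ cos φ₂, cos φ₁ sin φ₂ − sin φ₁ cos φ₂ cos Δλ) = 286.18°
At arrival: θ₂ = atan2(sin Δλ cos φ₁, −cos φ₂ sin φ₁ + sin φ₂ cos φ₁ cos Δλ) = 345.99°
Δθ = θ₂ − θ₁ = +59.8°

+59.8°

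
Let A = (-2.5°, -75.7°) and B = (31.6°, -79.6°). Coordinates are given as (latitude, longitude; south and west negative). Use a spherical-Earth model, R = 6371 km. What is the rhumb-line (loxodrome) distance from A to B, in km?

Δψ = ln[tan(π/4+φ₂/2)/tan(π/4+φ₁/2)] = +0.6255;  Δφ = +0.5952 rad,  Δλ = -0.0681 rad
q = Δφ/Δψ = 0.9515
d = R·√(Δφ² + q²Δλ²) = 6371·0.59867 = 3814 km

3814 km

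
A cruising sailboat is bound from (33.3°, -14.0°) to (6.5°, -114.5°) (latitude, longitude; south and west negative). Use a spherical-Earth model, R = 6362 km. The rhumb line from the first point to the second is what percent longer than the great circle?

2.2%

Great circle: σ = 1.6601 rad → d_gc = Rσ = 10561.5 km
Rhumb: Δφ = -0.4677, Δλ = -1.7541, Δψ = -0.5033, q = Δφ/Δψ = 0.9294 → d_rh = R√(Δφ²+q²Δλ²) = 10789.7 km
Excess = (10789.7 − 10561.5) / 10561.5 = 228.2 / 10561.5 = 2.16% ≈ 2.2%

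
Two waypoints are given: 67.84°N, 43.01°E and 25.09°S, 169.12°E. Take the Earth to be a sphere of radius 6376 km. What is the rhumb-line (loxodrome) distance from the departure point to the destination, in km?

15045 km

Δψ = ln[tan(π/4+φ₂/2)/tan(π/4+φ₁/2)] = -2.0831;  Δφ = -1.6219 rad,  Δλ = +2.2010 rad
q = Δφ/Δψ = 0.7786
d = R·√(Δφ² + q²Δλ²) = 6376·2.35957 = 15045 km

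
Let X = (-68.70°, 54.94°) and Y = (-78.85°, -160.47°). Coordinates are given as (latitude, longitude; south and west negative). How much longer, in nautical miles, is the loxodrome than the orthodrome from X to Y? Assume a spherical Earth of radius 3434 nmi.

559 nmi

Great circle: cos σ = sin φ₁ sin φ₂ + cos φ₁ cos φ₂ cos Δλ,  σ = 0.5417 rad → d_gc = 1860.1 nmi
Rhumb line: Δψ = -0.6557, q = Δφ/Δψ = 0.2702, d_rh = R√(Δφ²+q²Δλ²) = 2419.0 nmi
Excess = 2419.0 − 1860.1 = 558.9 ≈ 559 nmi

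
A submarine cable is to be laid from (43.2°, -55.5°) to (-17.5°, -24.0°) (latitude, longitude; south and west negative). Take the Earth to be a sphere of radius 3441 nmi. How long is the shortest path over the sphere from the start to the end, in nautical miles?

4038 nmi

Haversine: a = sin²(Δφ/2)+cos φ₁ cos φ₂ sin²(Δλ/2) = 0.30653;  σ = 2·atan2(√a,√(1−a))
σ = 67.236° → d = Rσ = 3441·1.17349 = 4038 nmi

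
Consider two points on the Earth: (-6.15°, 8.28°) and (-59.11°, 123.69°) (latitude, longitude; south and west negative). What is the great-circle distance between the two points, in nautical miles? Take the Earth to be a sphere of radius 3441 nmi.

cos σ = sin φ₁ sin φ₂ + cos φ₁ cos φ₂ cos Δλ
      = sin(-6.15°)sin(-59.11°) + cos(-6.15°)cos(-59.11°)cos(115.41°) = -0.1271
σ = 97.301° → d = Rσ = 3441·1.69823 = 5844 nmi

5844 nmi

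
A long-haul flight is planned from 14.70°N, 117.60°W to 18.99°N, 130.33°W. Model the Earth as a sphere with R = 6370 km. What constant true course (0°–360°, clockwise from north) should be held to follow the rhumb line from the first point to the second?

289.4°

Δψ = ln[tan(π/4+φ₂/2)/tan(π/4+φ₁/2)] = +0.0783
Δλ = -0.2222 rad (taken the short way round)
course = atan2(Δλ, Δψ) = 289.40°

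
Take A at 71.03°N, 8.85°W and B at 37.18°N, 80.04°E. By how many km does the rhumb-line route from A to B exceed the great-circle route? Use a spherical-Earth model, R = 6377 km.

Great circle: cos σ = sin φ₁ sin φ₂ + cos φ₁ cos φ₂ cos Δλ,  σ = 0.9563 rad → d_gc = 6098.6 km
Rhumb line: Δψ = -1.0894, q = Δφ/Δψ = 0.5423, d_rh = R√(Δφ²+q²Δλ²) = 6556.0 km
Excess = 6556.0 − 6098.6 = 457.4 ≈ 457 km

457 km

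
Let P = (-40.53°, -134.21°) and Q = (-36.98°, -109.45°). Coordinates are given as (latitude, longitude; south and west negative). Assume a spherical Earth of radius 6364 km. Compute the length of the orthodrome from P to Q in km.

Haversine: a = sin²(Δφ/2)+cos φ₁ cos φ₂ sin²(Δλ/2) = 0.02887;  σ = 2·atan2(√a,√(1−a))
σ = 19.565° → d = Rσ = 6364·0.34147 = 2173 km

2173 km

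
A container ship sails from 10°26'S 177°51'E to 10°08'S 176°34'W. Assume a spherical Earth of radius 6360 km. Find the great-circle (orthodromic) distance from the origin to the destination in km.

611 km

Haversine: a = sin²(Δφ/2)+cos φ₁ cos φ₂ sin²(Δλ/2) = 0.00230;  σ = 2·atan2(√a,√(1−a))
σ = 5.502° → d = Rσ = 6360·0.09602 = 611 km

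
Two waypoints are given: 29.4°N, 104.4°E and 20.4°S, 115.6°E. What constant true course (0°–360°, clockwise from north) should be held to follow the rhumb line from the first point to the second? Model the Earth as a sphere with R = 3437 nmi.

167.8°

Δψ = ln[tan(π/4+φ₂/2)/tan(π/4+φ₁/2)] = -0.9011
Δλ = +0.1955 rad (taken the short way round)
course = atan2(Δλ, Δψ) = 167.76°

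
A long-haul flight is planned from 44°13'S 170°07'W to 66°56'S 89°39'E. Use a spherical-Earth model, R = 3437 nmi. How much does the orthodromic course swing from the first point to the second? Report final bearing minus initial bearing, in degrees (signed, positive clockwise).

+90.4°

At departure: θ₁ = atan2(sin Δλ cos φ₂, cos φ₁ sin φ₂ − sin φ₁ cos φ₂ cos Δλ) = 208.57°
At arrival: θ₂ = atan2(sin Δλ cos φ₁, −cos φ₂ sin φ₁ + sin φ₂ cos φ₁ cos Δλ) = 298.96°
Δθ = θ₂ − θ₁ = +90.4°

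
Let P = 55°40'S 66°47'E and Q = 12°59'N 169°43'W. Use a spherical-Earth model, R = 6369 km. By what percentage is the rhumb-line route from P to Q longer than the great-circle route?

Great circle: σ = 2.0816 rad → d_gc = Rσ = 13257.6 km
Rhumb: Δφ = +1.1982, Δλ = +2.1555, Δψ = +1.4033, q = Δφ/Δψ = 0.8538 → d_rh = R√(Δφ²+q²Δλ²) = 13987.0 km
Excess = (13987.0 − 13257.6) / 13257.6 = 729.4 / 13257.6 = 5.50% ≈ 5.5%

5.5%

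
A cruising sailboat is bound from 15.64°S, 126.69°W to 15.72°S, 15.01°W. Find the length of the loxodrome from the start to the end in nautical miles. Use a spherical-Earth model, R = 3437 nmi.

6450 nmi

Δψ = ln[tan(π/4+φ₂/2)/tan(π/4+φ₁/2)] = -0.0015;  Δφ = -0.0014 rad,  Δλ = +1.9492 rad
q = Δφ/Δψ = 0.9628
d = R·√(Δφ² + q²Δλ²) = 3437·1.87665 = 6450 nmi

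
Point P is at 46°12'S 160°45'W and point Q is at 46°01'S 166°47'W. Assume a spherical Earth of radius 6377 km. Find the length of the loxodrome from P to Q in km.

Δψ = ln[tan(π/4+φ₂/2)/tan(π/4+φ₁/2)] = +0.0046;  Δφ = +0.0032 rad,  Δλ = -0.1053 rad
q = Δφ/Δψ = 0.6933
d = R·√(Δφ² + q²Δλ²) = 6377·0.07308 = 466 km

466 km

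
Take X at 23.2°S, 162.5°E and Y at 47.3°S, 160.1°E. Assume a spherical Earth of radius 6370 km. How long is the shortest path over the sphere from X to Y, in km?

cos σ = sin φ₁ sin φ₂ + cos φ₁ cos φ₂ cos Δλ
      = sin(-23.20°)sin(-47.30°) + cos(-23.20°)cos(-47.30°)cos(-2.40°) = 0.9123
σ = 24.177° → d = Rσ = 6370·0.42196 = 2688 km

2688 km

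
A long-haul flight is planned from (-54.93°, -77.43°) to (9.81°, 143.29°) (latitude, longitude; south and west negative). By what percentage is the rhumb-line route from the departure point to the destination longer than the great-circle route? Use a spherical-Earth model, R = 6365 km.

8.6%

Great circle: σ = 2.1755 rad → d_gc = Rσ = 13847.4 km
Rhumb: Δφ = +1.1299, Δλ = -2.4309, Δψ = +1.3242, q = Δφ/Δψ = 0.8533 → d_rh = R√(Δφ²+q²Δλ²) = 15034.7 km
Excess = (15034.7 − 13847.4) / 13847.4 = 1187.3 / 13847.4 = 8.57% ≈ 8.6%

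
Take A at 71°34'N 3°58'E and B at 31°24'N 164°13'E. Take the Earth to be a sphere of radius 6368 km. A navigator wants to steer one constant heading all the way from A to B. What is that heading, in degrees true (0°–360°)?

113.9°

Meridional parts: M(φ₁)=+1.8185, M(φ₂)=+0.5777 → ΔM = -1.2408;  Δλ = +2.7969 rad
tan C = Δλ / ΔM = -2.2541 → C = 113.92°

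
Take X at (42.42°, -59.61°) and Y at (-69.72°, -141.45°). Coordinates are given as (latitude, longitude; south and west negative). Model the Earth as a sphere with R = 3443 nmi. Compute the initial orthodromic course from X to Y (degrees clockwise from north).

205.3°

N = sin Δλ·cos φ₂ = -0.3431;  D = cos φ₁ sin φ₂ − sin φ₁ cos φ₂ cos Δλ = -0.7256
initial course = atan2(N, D) = 205.31°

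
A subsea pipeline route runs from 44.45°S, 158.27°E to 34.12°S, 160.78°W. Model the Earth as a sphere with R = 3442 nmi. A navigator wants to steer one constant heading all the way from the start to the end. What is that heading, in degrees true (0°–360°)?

71.9°

Δψ = ln[tan(π/4+φ₂/2)/tan(π/4+φ₁/2)] = +0.2337
Δλ = +0.7147 rad (taken the short way round)
course = atan2(Δλ, Δψ) = 71.89°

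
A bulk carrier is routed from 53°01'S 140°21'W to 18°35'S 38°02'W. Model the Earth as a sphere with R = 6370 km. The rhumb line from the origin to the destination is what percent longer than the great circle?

6.2%

Great circle: σ = 1.4375 rad → d_gc = Rσ = 9156.7 km
Rhumb: Δφ = +0.6010, Δλ = +1.7858, Δψ = +0.7651, q = Δφ/Δψ = 0.7854 → d_rh = R√(Δφ²+q²Δλ²) = 9720.3 km
Excess = (9720.3 − 9156.7) / 9156.7 = 563.6 / 9156.7 = 6.16% ≈ 6.2%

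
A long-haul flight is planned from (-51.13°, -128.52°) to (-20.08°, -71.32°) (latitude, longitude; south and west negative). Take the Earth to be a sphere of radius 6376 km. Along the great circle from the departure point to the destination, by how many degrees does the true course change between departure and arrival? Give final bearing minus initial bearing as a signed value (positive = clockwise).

-36.5°

At departure: θ₁ = atan2(sin Δλ cos φ₂, cos φ₁ sin φ₂ − sin φ₁ cos φ₂ cos Δλ) = 77.11°
At arrival: θ₂ = atan2(sin Δλ cos φ₁, −cos φ₂ sin φ₁ + sin φ₂ cos φ₁ cos Δλ) = 40.64°
Δθ = θ₂ − θ₁ = -36.5°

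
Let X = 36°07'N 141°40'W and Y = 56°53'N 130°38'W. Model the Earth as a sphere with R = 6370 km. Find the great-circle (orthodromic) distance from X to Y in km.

cos σ = sin φ₁ sin φ₂ + cos φ₁ cos φ₂ cos Δλ
      = sin(36.12°)sin(56.88°) + cos(36.12°)cos(56.88°)cos(11.03°) = 0.9269
σ = 22.047° → d = Rσ = 6370·0.38480 = 2451 km

2451 km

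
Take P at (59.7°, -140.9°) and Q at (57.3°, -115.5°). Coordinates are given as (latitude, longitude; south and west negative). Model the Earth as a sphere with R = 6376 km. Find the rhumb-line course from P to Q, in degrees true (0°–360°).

100.3°

Meridional parts: M(φ₁)=+1.3065, M(φ₂)=+1.2263 → ΔM = -0.0802;  Δλ = +0.4433 rad
tan C = Δλ / ΔM = -5.5272 → C = 100.26°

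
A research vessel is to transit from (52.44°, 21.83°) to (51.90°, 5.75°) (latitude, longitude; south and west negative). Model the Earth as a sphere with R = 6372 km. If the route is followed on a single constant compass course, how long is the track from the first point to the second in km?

Δψ = ln[tan(π/4+φ₂/2)/tan(π/4+φ₁/2)] = -0.0154;  Δφ = -0.0094 rad,  Δλ = -0.2806 rad
q = Δφ/Δψ = 0.6133
d = R·√(Δφ² + q²Δλ²) = 6372·0.17238 = 1098 km

1098 km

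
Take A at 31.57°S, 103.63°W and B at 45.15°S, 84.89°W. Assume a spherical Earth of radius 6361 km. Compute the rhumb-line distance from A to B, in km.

2215 km

Rhumb course C = atan2(Δλ, Δψ) with Δψ = ln[tan(π/4+φ₂/2)/tan(π/4+φ₁/2)] = -0.3039, Δλ = +0.3271 → C = 132.89°
d = R·|Δφ| / |cos C| = 6361·0.23702 / 0.68065 = 2215 km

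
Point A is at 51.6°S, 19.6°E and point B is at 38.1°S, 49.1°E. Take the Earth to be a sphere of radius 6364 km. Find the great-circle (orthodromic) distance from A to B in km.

cos σ = sin φ₁ sin φ₂ + cos φ₁ cos φ₂ cos Δλ
      = sin(-51.60°)sin(-38.10°) + cos(-51.60°)cos(-38.10°)cos(29.50°) = 0.9090
σ = 24.633° → d = Rσ = 6364·0.42992 = 2736 km

2736 km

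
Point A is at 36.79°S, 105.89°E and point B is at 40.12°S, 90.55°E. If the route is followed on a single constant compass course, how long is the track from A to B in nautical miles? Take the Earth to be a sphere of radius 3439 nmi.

748 nmi

Δψ = ln[tan(π/4+φ₂/2)/tan(π/4+φ₁/2)] = -0.0742;  Δφ = -0.0581 rad,  Δλ = -0.2677 rad
q = Δφ/Δψ = 0.7828
d = R·√(Δφ² + q²Δλ²) = 3439·0.21750 = 748 nmi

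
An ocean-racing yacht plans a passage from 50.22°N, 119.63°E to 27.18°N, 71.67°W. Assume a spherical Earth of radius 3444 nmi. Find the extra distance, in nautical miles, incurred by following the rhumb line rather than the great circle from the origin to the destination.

1784 nmi

Great circle: cos σ = sin φ₁ sin φ₂ + cos φ₁ cos φ₂ cos Δλ,  σ = 1.7794 rad → d_gc = 6128.3 nmi
Rhumb line: Δψ = -0.5234, q = Δφ/Δψ = 0.7683, d_rh = R√(Δφ²+q²Δλ²) = 7912.5 nmi
Excess = 7912.5 − 6128.3 = 1784.2 ≈ 1784 nmi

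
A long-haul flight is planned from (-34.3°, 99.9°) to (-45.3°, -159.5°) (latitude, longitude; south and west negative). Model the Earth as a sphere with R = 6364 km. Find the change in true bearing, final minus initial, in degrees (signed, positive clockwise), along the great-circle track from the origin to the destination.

Initial bearing θ₁ = atan2(sin Δλ cos φ₂, cos φ₁ sin φ₂ − sin φ₁ cos φ₂ cos Δλ) = 133.67°
Final bearing θ₂ = (initial bearing from the destination back to the start) + 180° = 58.15°
Δθ = θ₂ − θ₁ = -75.5°

-75.5°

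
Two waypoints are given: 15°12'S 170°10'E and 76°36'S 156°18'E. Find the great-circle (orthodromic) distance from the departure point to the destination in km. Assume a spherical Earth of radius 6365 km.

6868 km

Haversine: a = sin²(Δφ/2)+cos φ₁ cos φ₂ sin²(Δλ/2) = 0.26391;  σ = 2·atan2(√a,√(1−a))
σ = 61.824° → d = Rσ = 6365·1.07904 = 6868 km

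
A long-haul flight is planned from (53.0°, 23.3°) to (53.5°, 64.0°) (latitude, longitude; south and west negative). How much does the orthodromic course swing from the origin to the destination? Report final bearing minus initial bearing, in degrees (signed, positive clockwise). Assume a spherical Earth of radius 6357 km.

+33.1°

Initial bearing θ₁ = atan2(sin Δλ cos φ₂, cos φ₁ sin φ₂ − sin φ₁ cos φ₂ cos Δλ) = 72.32°
Final bearing θ₂ = (initial bearing from the destination back to the start) + 180° = 105.43°
Δθ = θ₂ − θ₁ = +33.1°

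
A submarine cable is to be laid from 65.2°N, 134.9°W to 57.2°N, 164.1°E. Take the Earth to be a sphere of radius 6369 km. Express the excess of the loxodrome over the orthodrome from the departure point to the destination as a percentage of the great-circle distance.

Great circle: σ = 0.5091 rad → d_gc = Rσ = 3242.2 km
Rhumb: Δφ = -0.1396, Δλ = -1.0647, Δψ = -0.2916, q = Δφ/Δψ = 0.4788 → d_rh = R√(Δφ²+q²Δλ²) = 3365.9 km
Excess = (3365.9 − 3242.2) / 3242.2 = 123.7 / 3242.2 = 3.82% ≈ 3.8%

3.8%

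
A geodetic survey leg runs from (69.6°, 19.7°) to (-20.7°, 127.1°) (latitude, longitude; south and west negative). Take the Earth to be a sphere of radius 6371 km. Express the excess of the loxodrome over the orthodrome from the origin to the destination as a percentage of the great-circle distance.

Great circle: σ = 2.0140 rad → d_gc = Rσ = 12831.0 km
Rhumb: Δφ = -1.5760, Δλ = +1.8745, Δψ = -2.0846, q = Δφ/Δψ = 0.7560 → d_rh = R√(Δφ²+q²Δλ²) = 13503.3 km
Excess = (13503.3 − 12831.0) / 12831.0 = 672.3 / 12831.0 = 5.24% ≈ 5.2%

5.2%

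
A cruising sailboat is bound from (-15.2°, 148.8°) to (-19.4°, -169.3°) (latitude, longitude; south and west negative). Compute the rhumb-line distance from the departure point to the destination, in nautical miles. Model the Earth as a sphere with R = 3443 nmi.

2417 nmi

Rhumb course C = atan2(Δλ, Δψ) with Δψ = ln[tan(π/4+φ₂/2)/tan(π/4+φ₁/2)] = -0.0768, Δλ = +0.7313 → C = 96.00°
d = R·|Δφ| / |cos C| = 3443·0.07330 / 0.10444 = 2417 nmi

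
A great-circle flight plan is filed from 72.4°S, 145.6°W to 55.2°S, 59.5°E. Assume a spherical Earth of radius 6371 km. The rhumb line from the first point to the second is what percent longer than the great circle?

33.1%

Great circle: σ = 0.8938 rad → d_gc = Rσ = 5694.5 km
Rhumb: Δφ = +0.3002, Δλ = -2.7035, Δψ = +0.7052, q = Δφ/Δψ = 0.4257 → d_rh = R√(Δφ²+q²Δλ²) = 7577.1 km
Excess = (7577.1 − 5694.5) / 5694.5 = 1882.6 / 5694.5 = 33.06% ≈ 33.1%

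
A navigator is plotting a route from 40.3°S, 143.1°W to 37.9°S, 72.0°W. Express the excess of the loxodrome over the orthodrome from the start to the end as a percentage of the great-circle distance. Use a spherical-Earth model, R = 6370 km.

2.9%

Great circle: σ = 0.9369 rad → d_gc = Rσ = 5968.4 km
Rhumb: Δφ = +0.0419, Δλ = +1.2409, Δψ = +0.0540, q = Δφ/Δψ = 0.7759 → d_rh = R√(Δφ²+q²Δλ²) = 6139.2 km
Excess = (6139.2 − 5968.4) / 5968.4 = 170.8 / 5968.4 = 2.86% ≈ 2.9%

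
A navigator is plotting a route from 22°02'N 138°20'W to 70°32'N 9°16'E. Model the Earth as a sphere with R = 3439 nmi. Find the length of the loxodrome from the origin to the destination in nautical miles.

Rhumb course C = atan2(Δλ, Δψ) with Δψ = ln[tan(π/4+φ₂/2)/tan(π/4+φ₁/2)] = +1.3686, Δλ = +2.5761 → C = 62.02°
d = R·|Δφ| / |cos C| = 3439·0.84648 / 0.46916 = 6205 nmi

6205 nmi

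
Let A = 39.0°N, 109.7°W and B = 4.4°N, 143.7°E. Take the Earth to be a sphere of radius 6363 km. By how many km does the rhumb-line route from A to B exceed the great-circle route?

Great circle: cos σ = sin φ₁ sin φ₂ + cos φ₁ cos φ₂ cos Δλ,  σ = 1.7448 rad → d_gc = 11101.9 km
Rhumb line: Δψ = -0.6634, q = Δφ/Δψ = 0.9103, d_rh = R√(Δφ²+q²Δλ²) = 11440.7 km
Excess = 11440.7 − 11101.9 = 338.8 ≈ 339 km

339 km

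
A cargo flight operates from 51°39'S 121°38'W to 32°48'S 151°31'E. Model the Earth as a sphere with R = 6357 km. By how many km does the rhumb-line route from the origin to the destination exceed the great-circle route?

Great circle: cos σ = sin φ₁ sin φ₂ + cos φ₁ cos φ₂ cos Δλ,  σ = 1.1001 rad → d_gc = 6993.5 km
Rhumb line: Δψ = +0.4497, q = Δφ/Δψ = 0.7316, d_rh = R√(Δφ²+q²Δλ²) = 7353.2 km
Excess = 7353.2 − 6993.5 = 359.7 ≈ 360 km

360 km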